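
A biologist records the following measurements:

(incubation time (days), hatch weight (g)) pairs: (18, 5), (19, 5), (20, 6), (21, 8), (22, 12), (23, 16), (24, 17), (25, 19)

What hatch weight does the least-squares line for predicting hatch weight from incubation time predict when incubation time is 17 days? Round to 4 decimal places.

n = 8, Σx = 172, Σy = 88, Σxy = 1988, Σx² = 3740
Sxx = Σx² − (Σx)²/n = 3740 − 3698 = 42
Sxy = Σxy − (Σx)(Σy)/n = 1988 − 1892 = 96
b = Sxy/Sxx = 96/42 = 2.285714
a = ȳ − b·x̄ = 11 − 2.285714·21.5 = -38.142857
ŷ(17) = a + b·17 = -38.142857 + 2.285714·17 = 0.714286

0.7143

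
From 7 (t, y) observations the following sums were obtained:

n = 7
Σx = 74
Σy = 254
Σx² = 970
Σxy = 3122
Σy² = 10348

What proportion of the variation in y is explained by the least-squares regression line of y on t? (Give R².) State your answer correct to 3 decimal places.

0.899

Sxx = Σx² − (Σx)²/n = 970 − 782.285714 = 187.714286
Sxy = Σxy − (Σx)(Σy)/n = 3122 − 2685.142857 = 436.857143
Syy = Σy² − (Σy)²/n = 10348 − 9216.571429 = 1131.428571
R² = Sxy²/(Sxx·Syy) = (436.857143)²/(187.714286·1131.428571) = 0.898575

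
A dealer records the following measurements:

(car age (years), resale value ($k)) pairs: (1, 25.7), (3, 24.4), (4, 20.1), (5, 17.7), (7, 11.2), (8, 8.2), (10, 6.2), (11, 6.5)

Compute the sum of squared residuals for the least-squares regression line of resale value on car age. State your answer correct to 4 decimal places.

22.5307

n = 8, Σx = 49, Σy = 120, Σxy = 545.3, Σx² = 385, Σy² = 2246.52
Sxx = Σx² − (Σx)²/n = 385 − 300.125 = 84.875
Sxy = Σxy − (Σx)(Σy)/n = 545.3 − 735 = -189.7
Syy = Σy² − (Σy)²/n = 2246.52 − 1800 = 446.52
b = Sxy/Sxx = -189.7/84.875 = -2.235052
SSE = Syy − b·Sxy = 446.52 − (-2.235052)·(-189.7) = 22.530722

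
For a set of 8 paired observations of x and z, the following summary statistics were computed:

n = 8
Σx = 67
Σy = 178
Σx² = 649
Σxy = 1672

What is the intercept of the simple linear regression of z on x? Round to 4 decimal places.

4.9758

Sxx = Σx² − (Σx)²/n = 649 − 561.125 = 87.875
Sxy = Σxy − (Σx)(Σy)/n = 1672 − 1490.75 = 181.25
b = Sxy/Sxx = 181.25/87.875 = 2.062589
a = ȳ − b·x̄ = 22.25 − 2.062589·8.375 = 4.975818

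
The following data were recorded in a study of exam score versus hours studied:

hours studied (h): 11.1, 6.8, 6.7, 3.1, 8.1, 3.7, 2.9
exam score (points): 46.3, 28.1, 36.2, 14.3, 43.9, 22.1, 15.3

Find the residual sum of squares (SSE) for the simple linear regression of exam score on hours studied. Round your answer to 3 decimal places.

n = 7, Σx = 42.4, Σy = 206.2, Σxy = 1473.61, Σx² = 311.66, Σy² = 7097.94
Sxx = Σx² − (Σx)²/n = 311.66 − 256.822857 = 54.837143
Sxy = Σxy − (Σx)(Σy)/n = 1473.61 − 1248.982857 = 224.627143
Syy = Σy² − (Σy)²/n = 7097.94 − 6074.062857 = 1023.877143
b = Sxy/Sxx = 224.627143/54.837143 = 4.096259
SSE = Syy − b·Sxy = 1023.877143 − 4.096259·224.627143 = 103.746175

103.746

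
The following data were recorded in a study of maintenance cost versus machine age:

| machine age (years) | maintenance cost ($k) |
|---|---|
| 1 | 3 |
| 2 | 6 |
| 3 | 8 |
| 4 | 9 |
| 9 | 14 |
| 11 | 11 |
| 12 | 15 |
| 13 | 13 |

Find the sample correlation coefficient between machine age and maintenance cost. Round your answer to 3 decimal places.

n = 8, Σx = 55, Σy = 79, Σxy = 671, Σx² = 545, Σy² = 901
Sxx = Σx² − (Σx)²/n = 545 − 378.125 = 166.875
Sxy = Σxy − (Σx)(Σy)/n = 671 − 543.125 = 127.875
Syy = Σy² − (Σy)²/n = 901 − 780.125 = 120.875
r = Sxy/√(Sxx·Syy) = 127.875/√(20171.015625) = 127.875/142.024701 = 0.900372

0.900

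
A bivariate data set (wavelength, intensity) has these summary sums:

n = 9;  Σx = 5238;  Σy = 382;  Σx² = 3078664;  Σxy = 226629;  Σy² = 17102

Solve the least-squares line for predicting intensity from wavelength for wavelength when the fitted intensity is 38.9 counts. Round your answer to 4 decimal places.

557.1782

Sxx = Σx² − (Σx)²/n = 3078664 − 3048516 = 30148
Sxy = Σxy − (Σx)(Σy)/n = 226629 − 222324 = 4305
b = Sxy/Sxx = 4305/30148 = 0.142796
a = ȳ − b·x̄ = 42.444444 − 0.142796·582 = -40.662561
Set a + b·x = 38.9: x = (38.9 − (-40.662561)) / 0.142796 = 557.178186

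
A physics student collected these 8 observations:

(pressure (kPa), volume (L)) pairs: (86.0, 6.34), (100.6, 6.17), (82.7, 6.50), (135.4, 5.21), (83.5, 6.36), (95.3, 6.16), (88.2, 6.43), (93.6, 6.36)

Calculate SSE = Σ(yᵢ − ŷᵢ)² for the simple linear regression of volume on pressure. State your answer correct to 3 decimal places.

n = 8, Σx = 765.3, Σy = 49.53, Σxy = 4689.456, Σx² = 75283.35, Σy² = 307.8483
Sxx = Σx² − (Σx)²/n = 75283.35 − 73210.51125 = 2072.83875
Sxy = Σxy − (Σx)(Σy)/n = 4689.456 − 4738.163625 = -48.707625
Syy = Σy² − (Σy)²/n = 307.8483 − 306.652612 = 1.195688
b = Sxy/Sxx = -48.707625/2072.83875 = -0.023498
SSE = Syy − b·Sxy = 1.195688 − (-0.023498)·(-48.707625) = 0.051154

0.051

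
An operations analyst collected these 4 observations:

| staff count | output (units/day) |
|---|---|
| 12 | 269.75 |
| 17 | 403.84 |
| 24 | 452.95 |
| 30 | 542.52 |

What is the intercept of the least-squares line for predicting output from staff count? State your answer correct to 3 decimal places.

126.633

n = 4, Σx = 83, Σy = 1669.06, Σxy = 37248.68, Σx² = 1909
Sxx = Σx² − (Σx)²/n = 1909 − 1722.25 = 186.75
Sxy = Σxy − (Σx)(Σy)/n = 37248.68 − 34632.995 = 2615.685
b = Sxy/Sxx = 2615.685/186.75 = 14.006345
a = ȳ − b·x̄ = 417.265 − 14.006345·20.75 = 126.633333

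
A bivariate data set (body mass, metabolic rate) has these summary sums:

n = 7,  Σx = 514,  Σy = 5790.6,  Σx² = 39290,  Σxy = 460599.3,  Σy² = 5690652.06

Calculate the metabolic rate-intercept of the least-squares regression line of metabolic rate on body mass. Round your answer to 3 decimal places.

-852.443

Sxx = Σx² − (Σx)²/n = 39290 − 37742.285714 = 1547.714286
Sxy = Σxy − (Σx)(Σy)/n = 460599.3 − 425195.485714 = 35403.814286
b = Sxy/Sxx = 35403.814286/1547.714286 = 22.874903
a = ȳ − b·x̄ = 827.228571 − 22.874903·73.428571 = -852.442884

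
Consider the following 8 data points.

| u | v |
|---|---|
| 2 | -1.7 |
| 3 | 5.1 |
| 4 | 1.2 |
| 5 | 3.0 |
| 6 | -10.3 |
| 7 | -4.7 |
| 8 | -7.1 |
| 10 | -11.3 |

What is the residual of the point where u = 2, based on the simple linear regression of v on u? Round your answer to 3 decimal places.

n = 8, Σx = 45, Σy = -25.8, Σxy = -232.8, Σx² = 303
Sxx = Σx² − (Σx)²/n = 303 − 253.125 = 49.875
Sxy = Σxy − (Σx)(Σy)/n = -232.8 − (-145.125) = -87.675
b = Sxy/Sxx = -87.675/49.875 = -1.757895
a = ȳ − b·x̄ = -3.225 − (-1.757895)·5.625 = 6.663158
ŷ(2) = 6.663158 + (-1.757895)·2 = 3.147368
residual = y − ŷ = -1.7 − 3.147368 = -4.847368

-4.847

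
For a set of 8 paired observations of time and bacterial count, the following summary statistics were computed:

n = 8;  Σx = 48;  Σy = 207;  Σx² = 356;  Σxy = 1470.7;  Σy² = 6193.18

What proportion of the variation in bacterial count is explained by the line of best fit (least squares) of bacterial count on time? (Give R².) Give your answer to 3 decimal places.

Sxx = Σx² − (Σx)²/n = 356 − 288 = 68
Sxy = Σxy − (Σx)(Σy)/n = 1470.7 − 1242 = 228.7
Syy = Σy² − (Σy)²/n = 6193.18 − 5356.125 = 837.055
R² = Sxy²/(Sxx·Syy) = (228.7)²/(68·837.055) = 0.918902

0.919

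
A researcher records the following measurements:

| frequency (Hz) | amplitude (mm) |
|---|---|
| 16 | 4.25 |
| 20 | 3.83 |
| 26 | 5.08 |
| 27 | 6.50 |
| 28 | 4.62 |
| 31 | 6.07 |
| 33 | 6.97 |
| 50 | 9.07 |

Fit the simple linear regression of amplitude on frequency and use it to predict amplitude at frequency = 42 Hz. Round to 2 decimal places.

7.86

n = 8, Σx = 231, Σy = 46.39, Σxy = 1453.22, Σx² = 7395
Sxx = Σx² − (Σx)²/n = 7395 − 6670.125 = 724.875
Sxy = Σxy − (Σx)(Σy)/n = 1453.22 − 1339.51125 = 113.70875
b = Sxy/Sxx = 113.70875/724.875 = 0.156867
a = ȳ − b·x̄ = 5.79875 − 0.156867·28.875 = 1.269224
ŷ(42) = a + b·42 = 1.269224 + 0.156867·42 = 7.857625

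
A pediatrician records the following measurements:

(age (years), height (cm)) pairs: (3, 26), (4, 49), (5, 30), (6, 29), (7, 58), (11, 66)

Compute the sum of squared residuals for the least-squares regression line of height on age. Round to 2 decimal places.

615.90

n = 6, Σx = 36, Σy = 258, Σxy = 1730, Σx² = 256, Σy² = 12538
Sxx = Σx² − (Σx)²/n = 256 − 216 = 40
Sxy = Σxy − (Σx)(Σy)/n = 1730 − 1548 = 182
Syy = Σy² − (Σy)²/n = 12538 − 11094 = 1444
b = Sxy/Sxx = 182/40 = 4.55
SSE = Syy − b·Sxy = 1444 − 4.55·182 = 615.9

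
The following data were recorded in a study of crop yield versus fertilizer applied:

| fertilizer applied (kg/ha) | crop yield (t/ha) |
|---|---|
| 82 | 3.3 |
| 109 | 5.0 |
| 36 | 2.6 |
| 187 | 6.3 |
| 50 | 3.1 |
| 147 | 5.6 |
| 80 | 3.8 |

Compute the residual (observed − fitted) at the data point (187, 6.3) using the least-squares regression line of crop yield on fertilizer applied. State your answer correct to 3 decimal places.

-0.194

n = 7, Σx = 691, Σy = 29.7, Σxy = 3369.5, Σx² = 85379
Sxx = Σx² − (Σx)²/n = 85379 − 68211.571429 = 17167.428571
Sxy = Σxy − (Σx)(Σy)/n = 3369.5 − 2931.814286 = 437.685714
b = Sxy/Sxx = 437.685714/17167.428571 = 0.025495
a = ȳ − b·x̄ = 4.242857 − 0.025495·98.714286 = 1.726124
ŷ(187) = 1.726124 + 0.025495·187 = 6.493712
residual = y − ŷ = 6.3 − 6.493712 = -0.193712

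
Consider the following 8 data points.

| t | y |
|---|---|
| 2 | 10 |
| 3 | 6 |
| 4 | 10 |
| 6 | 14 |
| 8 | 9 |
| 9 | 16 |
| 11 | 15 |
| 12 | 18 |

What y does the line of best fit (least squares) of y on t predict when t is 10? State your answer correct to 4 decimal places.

15.0000

n = 8, Σx = 55, Σy = 98, Σxy = 759, Σx² = 475
Sxx = Σx² − (Σx)²/n = 475 − 378.125 = 96.875
Sxy = Σxy − (Σx)(Σy)/n = 759 − 673.75 = 85.25
b = Sxy/Sxx = 85.25/96.875 = 0.88
a = ȳ − b·x̄ = 12.25 − 0.88·6.875 = 6.2
ŷ(10) = a + b·10 = 6.2 + 0.88·10 = 15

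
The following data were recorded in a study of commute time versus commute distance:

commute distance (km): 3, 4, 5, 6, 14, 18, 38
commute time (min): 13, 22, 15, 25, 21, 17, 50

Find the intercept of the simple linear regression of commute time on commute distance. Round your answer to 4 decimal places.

12.5907

n = 7, Σx = 88, Σy = 163, Σxy = 2852, Σx² = 2050
Sxx = Σx² − (Σx)²/n = 2050 − 1106.285714 = 943.714286
Sxy = Σxy − (Σx)(Σy)/n = 2852 − 2049.142857 = 802.857143
b = Sxy/Sxx = 802.857143/943.714286 = 0.850742
a = ȳ − b·x̄ = 23.285714 − 0.850742·12.571429 = 12.590675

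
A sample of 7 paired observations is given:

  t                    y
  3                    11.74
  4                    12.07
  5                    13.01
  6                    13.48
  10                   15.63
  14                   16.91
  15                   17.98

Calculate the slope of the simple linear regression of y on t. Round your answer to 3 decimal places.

n = 7, Σx = 57, Σy = 100.82, Σxy = 892.17, Σx² = 607
Sxx = Σx² − (Σx)²/n = 607 − 464.142857 = 142.857143
Sxy = Σxy − (Σx)(Σy)/n = 892.17 − 820.962857 = 71.207143
b = Sxy/Sxx = 71.207143/142.857143 = 0.49845

0.498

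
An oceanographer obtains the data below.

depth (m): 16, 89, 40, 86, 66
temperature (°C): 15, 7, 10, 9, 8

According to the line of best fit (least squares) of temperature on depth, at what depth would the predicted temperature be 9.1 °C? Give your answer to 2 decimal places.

67.27

n = 5, Σx = 297, Σy = 49, Σxy = 2565, Σx² = 21529
Sxx = Σx² − (Σx)²/n = 21529 − 17641.8 = 3887.2
Sxy = Σxy − (Σx)(Σy)/n = 2565 − 2910.6 = -345.6
b = Sxy/Sxx = -345.6/3887.2 = -0.088907
a = ȳ − b·x̄ = 9.8 − (-0.088907)·59.4 = 15.081087
Set a + b·x = 9.1: x = (9.1 − 15.081087) / (-0.088907) = 67.273380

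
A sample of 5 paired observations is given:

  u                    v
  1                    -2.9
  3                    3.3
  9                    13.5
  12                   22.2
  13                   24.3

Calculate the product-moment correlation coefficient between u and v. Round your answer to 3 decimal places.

0.995

n = 5, Σx = 38, Σy = 60.4, Σxy = 710.8, Σx² = 404, Σy² = 1284.88
Sxx = Σx² − (Σx)²/n = 404 − 288.8 = 115.2
Sxy = Σxy − (Σx)(Σy)/n = 710.8 − 459.04 = 251.76
Syy = Σy² − (Σy)²/n = 1284.88 − 729.632 = 555.248
r = Sxy/√(Sxx·Syy) = 251.76/√(63964.5696) = 251.76/252.912178 = 0.995444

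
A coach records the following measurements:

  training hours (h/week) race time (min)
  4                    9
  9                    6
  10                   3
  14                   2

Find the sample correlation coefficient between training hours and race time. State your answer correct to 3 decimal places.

-0.948

n = 4, Σx = 37, Σy = 20, Σxy = 148, Σx² = 393, Σy² = 130
Sxx = Σx² − (Σx)²/n = 393 − 342.25 = 50.75
Sxy = Σxy − (Σx)(Σy)/n = 148 − 185 = -37
Syy = Σy² − (Σy)²/n = 130 − 100 = 30
r = Sxy/√(Sxx·Syy) = -37/√(1522.5) = -37/39.019226 = -0.948250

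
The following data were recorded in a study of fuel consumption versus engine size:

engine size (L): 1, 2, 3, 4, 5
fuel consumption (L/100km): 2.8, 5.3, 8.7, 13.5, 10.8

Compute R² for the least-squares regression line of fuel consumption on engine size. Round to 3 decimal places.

0.806

n = 5, Σx = 15, Σy = 41.1, Σxy = 147.5, Σx² = 55, Σy² = 410.51
Sxx = Σx² − (Σx)²/n = 55 − 45 = 10
Sxy = Σxy − (Σx)(Σy)/n = 147.5 − 123.3 = 24.2
Syy = Σy² − (Σy)²/n = 410.51 − 337.842 = 72.668
R² = Sxy²/(Sxx·Syy) = (24.2)²/(10·72.668) = 0.805912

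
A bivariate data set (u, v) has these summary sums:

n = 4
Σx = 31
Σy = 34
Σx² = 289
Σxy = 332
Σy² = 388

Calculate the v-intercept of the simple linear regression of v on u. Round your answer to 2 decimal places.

-2.39

Sxx = Σx² − (Σx)²/n = 289 − 240.25 = 48.75
Sxy = Σxy − (Σx)(Σy)/n = 332 − 263.5 = 68.5
b = Sxy/Sxx = 68.5/48.75 = 1.405128
a = ȳ − b·x̄ = 8.5 − 1.405128·7.75 = -2.389744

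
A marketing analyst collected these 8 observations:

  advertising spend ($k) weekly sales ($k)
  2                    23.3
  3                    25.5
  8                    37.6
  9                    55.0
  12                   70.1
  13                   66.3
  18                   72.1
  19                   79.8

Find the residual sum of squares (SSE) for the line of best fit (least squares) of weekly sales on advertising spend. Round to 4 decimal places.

310.8062

n = 8, Σx = 84, Σy = 429.7, Σxy = 5436, Σx² = 1156, Σy² = 26508.05
Sxx = Σx² − (Σx)²/n = 1156 − 882 = 274
Sxy = Σxy − (Σx)(Σy)/n = 5436 − 4511.85 = 924.15
Syy = Σy² − (Σy)²/n = 26508.05 − 23080.26125 = 3427.78875
b = Sxy/Sxx = 924.15/274 = 3.372810
SSE = Syy − b·Sxy = 3427.78875 − 3.372810·924.15 = 310.806186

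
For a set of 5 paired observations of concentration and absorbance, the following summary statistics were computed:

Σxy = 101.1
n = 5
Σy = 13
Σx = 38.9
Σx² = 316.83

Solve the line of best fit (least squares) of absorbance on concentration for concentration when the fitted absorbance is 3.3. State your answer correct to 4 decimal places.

-240.5100

Sxx = Σx² − (Σx)²/n = 316.83 − 302.642 = 14.188
Sxy = Σxy − (Σx)(Σy)/n = 101.1 − 101.14 = -0.04
b = Sxy/Sxx = -0.04/14.188 = -0.002819
a = ȳ − b·x̄ = 2.6 − (-0.002819)·7.78 = 2.621934
Set a + b·x = 3.3: x = (3.3 − 2.621934) / (-0.002819) = -240.51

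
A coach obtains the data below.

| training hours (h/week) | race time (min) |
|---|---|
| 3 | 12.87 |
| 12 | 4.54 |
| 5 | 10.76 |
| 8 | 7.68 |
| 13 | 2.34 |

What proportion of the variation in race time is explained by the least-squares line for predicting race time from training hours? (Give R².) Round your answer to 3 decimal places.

0.990

n = 5, Σx = 41, Σy = 38.19, Σxy = 238.75, Σx² = 411, Σy² = 366.4841
Sxx = Σx² − (Σx)²/n = 411 − 336.2 = 74.8
Sxy = Σxy − (Σx)(Σy)/n = 238.75 − 313.158 = -74.408
Syy = Σy² − (Σy)²/n = 366.4841 − 291.69522 = 74.78888
R² = Sxy²/(Sxx·Syy) = (-74.408)²/(74.8·74.78888) = 0.989693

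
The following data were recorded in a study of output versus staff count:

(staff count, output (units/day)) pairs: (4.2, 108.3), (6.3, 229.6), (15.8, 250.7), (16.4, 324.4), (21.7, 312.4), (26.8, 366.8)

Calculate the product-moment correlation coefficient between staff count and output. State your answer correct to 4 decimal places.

n = 6, Σx = 91.2, Σy = 1592.2, Σxy = 27791.88, Σx² = 1765.06, Σy² = 464666.9
Sxx = Σx² − (Σx)²/n = 1765.06 − 1386.24 = 378.82
Sxy = Σxy − (Σx)(Σy)/n = 27791.88 − 24201.44 = 3590.44
Syy = Σy² − (Σy)²/n = 464666.9 − 422516.806667 = 42150.093333
r = Sxy/√(Sxx·Syy) = 3590.44/√(15967298.356533) = 3590.44/3995.910204 = 0.898529

0.8985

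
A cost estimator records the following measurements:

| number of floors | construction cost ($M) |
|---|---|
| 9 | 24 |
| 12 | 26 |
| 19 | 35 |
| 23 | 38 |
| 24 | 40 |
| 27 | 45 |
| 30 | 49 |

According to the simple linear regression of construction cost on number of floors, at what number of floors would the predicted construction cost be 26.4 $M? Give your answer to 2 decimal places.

n = 7, Σx = 144, Σy = 257, Σxy = 5712, Σx² = 3320
Sxx = Σx² − (Σx)²/n = 3320 − 2962.285714 = 357.714286
Sxy = Σxy − (Σx)(Σy)/n = 5712 − 5286.857143 = 425.142857
b = Sxy/Sxx = 425.142857/357.714286 = 1.188498
a = ȳ − b·x̄ = 36.714286 − 1.188498·20.571429 = 12.265176
Set a + b·x = 26.4: x = (26.4 − 12.265176) / 1.188498 = 11.893011

11.89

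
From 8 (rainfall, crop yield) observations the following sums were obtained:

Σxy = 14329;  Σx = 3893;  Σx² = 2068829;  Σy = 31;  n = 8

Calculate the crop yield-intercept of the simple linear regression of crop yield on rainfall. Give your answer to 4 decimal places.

Sxx = Σx² − (Σx)²/n = 2068829 − 1894431.125 = 174397.875
Sxy = Σxy − (Σx)(Σy)/n = 14329 − 15085.375 = -756.375
b = Sxy/Sxx = -756.375/174397.875 = -0.004337
a = ȳ − b·x̄ = 3.875 − (-0.004337)·486.625 = 5.985524

5.9855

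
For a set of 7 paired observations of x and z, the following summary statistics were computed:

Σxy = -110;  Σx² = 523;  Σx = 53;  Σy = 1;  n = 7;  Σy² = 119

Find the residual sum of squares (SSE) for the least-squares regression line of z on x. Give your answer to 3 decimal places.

Sxx = Σx² − (Σx)²/n = 523 − 401.285714 = 121.714286
Sxy = Σxy − (Σx)(Σy)/n = -110 − 7.571429 = -117.571429
Syy = Σy² − (Σy)²/n = 119 − 0.142857 = 118.857143
b = Sxy/Sxx = -117.571429/121.714286 = -0.965962
SSE = Syy − b·Sxy = 118.857143 − (-0.965962)·(-117.571429) = 5.287559

5.288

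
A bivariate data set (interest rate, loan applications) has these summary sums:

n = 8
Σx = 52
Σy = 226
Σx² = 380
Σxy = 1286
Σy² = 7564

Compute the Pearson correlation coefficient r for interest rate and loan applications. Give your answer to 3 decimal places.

-0.822

Sxx = Σx² − (Σx)²/n = 380 − 338 = 42
Sxy = Σxy − (Σx)(Σy)/n = 1286 − 1469 = -183
Syy = Σy² − (Σy)²/n = 7564 − 6384.5 = 1179.5
r = Sxy/√(Sxx·Syy) = -183/√(49539) = -183/222.573583 = -0.822200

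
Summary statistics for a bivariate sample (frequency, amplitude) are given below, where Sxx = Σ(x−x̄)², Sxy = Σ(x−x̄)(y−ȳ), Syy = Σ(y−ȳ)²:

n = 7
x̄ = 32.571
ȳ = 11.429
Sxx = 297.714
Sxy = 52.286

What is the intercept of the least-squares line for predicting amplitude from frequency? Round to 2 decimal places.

5.71

b = Sxy/Sxx = 52.286/297.714 = 0.175625
a = ȳ − b·x̄ = 11.429 − 0.175625·32.571 = 5.708720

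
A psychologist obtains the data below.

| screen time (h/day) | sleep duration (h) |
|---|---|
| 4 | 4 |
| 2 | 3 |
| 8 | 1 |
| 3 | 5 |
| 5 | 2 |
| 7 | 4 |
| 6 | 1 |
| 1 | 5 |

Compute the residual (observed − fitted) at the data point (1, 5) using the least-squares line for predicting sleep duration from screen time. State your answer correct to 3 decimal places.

0.333

n = 8, Σx = 36, Σy = 25, Σxy = 94, Σx² = 204
Sxx = Σx² − (Σx)²/n = 204 − 162 = 42
Sxy = Σxy − (Σx)(Σy)/n = 94 − 112.5 = -18.5
b = Sxy/Sxx = -18.5/42 = -0.440476
a = ȳ − b·x̄ = 3.125 − (-0.440476)·4.5 = 5.107143
ŷ(1) = 5.107143 + (-0.440476)·1 = 4.666667
residual = y − ŷ = 5 − 4.666667 = 0.333333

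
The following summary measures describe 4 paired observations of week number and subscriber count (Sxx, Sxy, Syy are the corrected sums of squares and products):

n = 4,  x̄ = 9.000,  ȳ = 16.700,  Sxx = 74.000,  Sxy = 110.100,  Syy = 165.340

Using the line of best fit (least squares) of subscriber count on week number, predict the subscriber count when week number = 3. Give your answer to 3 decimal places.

b = Sxy/Sxx = 110.1/74 = 1.487838
a = ȳ − b·x̄ = 16.7 − 1.487838·9 = 3.309459
ŷ(3) = a + b·3 = 3.309459 + 1.487838·3 = 7.772973

7.773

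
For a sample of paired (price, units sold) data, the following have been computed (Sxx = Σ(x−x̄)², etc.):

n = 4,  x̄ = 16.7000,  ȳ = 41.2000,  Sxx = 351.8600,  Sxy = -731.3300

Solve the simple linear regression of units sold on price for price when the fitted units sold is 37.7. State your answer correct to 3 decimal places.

b = Sxy/Sxx = -731.33/351.86 = -2.078469
a = ȳ − b·x̄ = 41.2 − (-2.078469)·16.7 = 75.910427
Set a + b·x = 37.7: x = (37.7 − 75.910427) / (-2.078469) = 18.383932

18.384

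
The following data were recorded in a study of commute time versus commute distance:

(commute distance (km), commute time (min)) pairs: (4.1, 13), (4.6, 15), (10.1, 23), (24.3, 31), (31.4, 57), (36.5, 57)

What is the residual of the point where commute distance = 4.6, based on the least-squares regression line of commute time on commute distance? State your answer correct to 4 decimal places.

n = 6, Σx = 111, Σy = 196, Σxy = 4978.2, Σx² = 3048.68
Sxx = Σx² − (Σx)²/n = 3048.68 − 2053.5 = 995.18
Sxy = Σxy − (Σx)(Σy)/n = 4978.2 − 3626 = 1352.2
b = Sxy/Sxx = 1352.2/995.18 = 1.358749
a = ȳ − b·x̄ = 32.666667 − 1.358749·18.5 = 7.529807
ŷ(4.6) = 7.529807 + 1.358749·4.6 = 13.780053
residual = y − ŷ = 15 − 13.780053 = 1.219947

1.2199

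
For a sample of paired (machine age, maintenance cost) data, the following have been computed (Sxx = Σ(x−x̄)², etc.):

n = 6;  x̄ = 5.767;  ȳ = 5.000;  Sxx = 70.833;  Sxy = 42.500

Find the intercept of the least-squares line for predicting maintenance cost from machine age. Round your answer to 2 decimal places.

1.54

b = Sxy/Sxx = 42.5/70.833 = 0.600003
a = ȳ − b·x̄ = 5 − 0.600003·5.767 = 1.539784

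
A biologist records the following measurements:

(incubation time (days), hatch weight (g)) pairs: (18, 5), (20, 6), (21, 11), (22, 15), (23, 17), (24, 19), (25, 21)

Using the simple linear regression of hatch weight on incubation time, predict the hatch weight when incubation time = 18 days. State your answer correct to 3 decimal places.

3.643

n = 7, Σx = 153, Σy = 94, Σxy = 2143, Σx² = 3379
Sxx = Σx² − (Σx)²/n = 3379 − 3344.142857 = 34.857143
Sxy = Σxy − (Σx)(Σy)/n = 2143 − 2054.571429 = 88.428571
b = Sxy/Sxx = 88.428571/34.857143 = 2.536885
a = ȳ − b·x̄ = 13.428571 − 2.536885·21.857143 = -42.020492
ŷ(18) = a + b·18 = -42.020492 + 2.536885·18 = 3.643443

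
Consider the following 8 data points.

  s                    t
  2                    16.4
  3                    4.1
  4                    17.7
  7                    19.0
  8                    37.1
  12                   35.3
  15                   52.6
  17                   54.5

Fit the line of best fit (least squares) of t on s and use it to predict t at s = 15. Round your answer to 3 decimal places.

n = 8, Σx = 68, Σy = 236.7, Σxy = 2684.8, Σx² = 800
Sxx = Σx² − (Σx)²/n = 800 − 578 = 222
Sxy = Σxy − (Σx)(Σy)/n = 2684.8 − 2011.95 = 672.85
b = Sxy/Sxx = 672.85/222 = 3.030856
a = ȳ − b·x̄ = 29.5875 − 3.030856·8.5 = 3.825225
ŷ(15) = a + b·15 = 3.825225 + 3.030856·15 = 49.288063

49.288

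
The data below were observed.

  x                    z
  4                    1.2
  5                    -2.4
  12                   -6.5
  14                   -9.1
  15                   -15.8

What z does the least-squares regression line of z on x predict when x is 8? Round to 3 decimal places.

-4.188

n = 5, Σx = 50, Σy = -32.6, Σxy = -449.6, Σx² = 606
Sxx = Σx² − (Σx)²/n = 606 − 500 = 106
Sxy = Σxy − (Σx)(Σy)/n = -449.6 − (-326) = -123.6
b = Sxy/Sxx = -123.6/106 = -1.166038
a = ȳ − b·x̄ = -6.52 − (-1.166038)·10 = 5.140377
ŷ(8) = a + b·8 = 5.140377 + (-1.166038)·8 = -4.187925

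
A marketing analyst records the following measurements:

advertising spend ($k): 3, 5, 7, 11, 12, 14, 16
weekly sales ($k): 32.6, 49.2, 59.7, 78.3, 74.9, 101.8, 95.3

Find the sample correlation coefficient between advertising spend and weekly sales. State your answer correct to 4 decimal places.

n = 7, Σx = 68, Σy = 491.8, Σxy = 5471.8, Σx² = 800, Σy² = 38233.72
Sxx = Σx² − (Σx)²/n = 800 − 660.571429 = 139.428571
Sxy = Σxy − (Σx)(Σy)/n = 5471.8 − 4777.485714 = 694.314286
Syy = Σy² − (Σy)²/n = 38233.72 − 34552.462857 = 3681.257143
r = Sxy/√(Sxx·Syy) = 694.314286/√(513272.424490) = 694.314286/716.430335 = 0.969130

0.9691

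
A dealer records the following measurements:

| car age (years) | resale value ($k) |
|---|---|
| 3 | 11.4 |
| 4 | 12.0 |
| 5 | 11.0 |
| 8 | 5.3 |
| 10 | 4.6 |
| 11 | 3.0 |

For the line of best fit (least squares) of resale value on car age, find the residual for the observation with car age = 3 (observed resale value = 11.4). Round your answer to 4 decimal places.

n = 6, Σx = 41, Σy = 47.3, Σxy = 258.6, Σx² = 335
Sxx = Σx² − (Σx)²/n = 335 − 280.166667 = 54.833333
Sxy = Σxy − (Σx)(Σy)/n = 258.6 − 323.216667 = -64.616667
b = Sxy/Sxx = -64.616667/54.833333 = -1.178419
a = ȳ − b·x̄ = 7.883333 − (-1.178419)·6.833333 = 15.935866
ŷ(3) = 15.935866 + (-1.178419)·3 = 12.400608
residual = y − ŷ = 11.4 − 12.400608 = -1.000608

-1.0006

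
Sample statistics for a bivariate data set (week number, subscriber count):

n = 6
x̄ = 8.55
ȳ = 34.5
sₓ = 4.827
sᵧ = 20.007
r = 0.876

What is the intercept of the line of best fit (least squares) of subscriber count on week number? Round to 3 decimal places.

b = r · sᵧ/sₓ = 0.876 · 20.007/4.827 = 3.630854
a = ȳ − b·x̄ = 34.5 − 3.630854·8.55 = 3.456199

3.456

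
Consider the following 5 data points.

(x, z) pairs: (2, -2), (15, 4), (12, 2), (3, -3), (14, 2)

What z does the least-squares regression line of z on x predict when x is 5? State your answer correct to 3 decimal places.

n = 5, Σx = 46, Σy = 3, Σxy = 99, Σx² = 578
Sxx = Σx² − (Σx)²/n = 578 − 423.2 = 154.8
Sxy = Σxy − (Σx)(Σy)/n = 99 − 27.6 = 71.4
b = Sxy/Sxx = 71.4/154.8 = 0.461240
a = ȳ − b·x̄ = 0.6 − 0.461240·9.2 = -3.643411
ŷ(5) = a + b·5 = -3.643411 + 0.461240·5 = -1.337209

-1.337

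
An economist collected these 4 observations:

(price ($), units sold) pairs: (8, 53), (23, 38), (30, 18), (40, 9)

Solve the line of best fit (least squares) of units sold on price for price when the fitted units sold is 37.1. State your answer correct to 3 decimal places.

19.972

n = 4, Σx = 101, Σy = 118, Σxy = 2198, Σx² = 3093
Sxx = Σx² − (Σx)²/n = 3093 − 2550.25 = 542.75
Sxy = Σxy − (Σx)(Σy)/n = 2198 − 2979.5 = -781.5
b = Sxy/Sxx = -781.5/542.75 = -1.439889
a = ȳ − b·x̄ = 29.5 − (-1.439889)·25.25 = 65.857209
Set a + b·x = 37.1: x = (37.1 − 65.857209) / (-1.439889) = 19.971817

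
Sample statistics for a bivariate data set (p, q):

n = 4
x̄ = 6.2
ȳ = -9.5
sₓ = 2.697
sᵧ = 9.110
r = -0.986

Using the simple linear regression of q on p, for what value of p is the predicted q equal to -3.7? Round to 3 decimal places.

b = r · sᵧ/sₓ = -0.986 · 9.11/2.697 = -3.330538
a = ȳ − b·x̄ = -9.5 − (-3.330538)·6.2 = 11.149333
Set a + b·x = -3.7: x = (-3.7 − 11.149333) / (-3.330538) = 4.458539

4.459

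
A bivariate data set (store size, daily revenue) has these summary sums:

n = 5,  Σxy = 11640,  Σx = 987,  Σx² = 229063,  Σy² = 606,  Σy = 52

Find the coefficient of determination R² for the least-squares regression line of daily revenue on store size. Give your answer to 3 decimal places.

0.847

Sxx = Σx² − (Σx)²/n = 229063 − 194833.8 = 34229.2
Sxy = Σxy − (Σx)(Σy)/n = 11640 − 10264.8 = 1375.2
Syy = Σy² − (Σy)²/n = 606 − 540.8 = 65.2
R² = Sxy²/(Sxx·Syy) = (1375.2)²/(34229.2·65.2) = 0.847398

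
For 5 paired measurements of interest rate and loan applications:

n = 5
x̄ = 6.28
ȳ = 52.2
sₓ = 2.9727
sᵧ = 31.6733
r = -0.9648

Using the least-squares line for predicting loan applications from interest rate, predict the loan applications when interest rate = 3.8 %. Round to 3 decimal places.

b = r · sᵧ/sₓ = -0.9648 · 31.6733/2.9727 = -10.279678
a = ȳ − b·x̄ = 52.2 − (-10.279678)·6.28 = 116.756380
ŷ(3.8) = a + b·3.8 = 116.756380 + (-10.279678)·3.8 = 77.693602

77.694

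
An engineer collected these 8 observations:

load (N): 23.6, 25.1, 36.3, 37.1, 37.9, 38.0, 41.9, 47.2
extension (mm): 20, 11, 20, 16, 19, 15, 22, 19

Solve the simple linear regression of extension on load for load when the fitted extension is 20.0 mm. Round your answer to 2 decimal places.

n = 8, Σx = 287.1, Σy = 142, Σxy = 5176.4, Σx² = 10744.93
Sxx = Σx² − (Σx)²/n = 10744.93 − 10303.30125 = 441.62875
Sxy = Σxy − (Σx)(Σy)/n = 5176.4 − 5096.025 = 80.375
b = Sxy/Sxx = 80.375/441.62875 = 0.181997
a = ȳ − b·x̄ = 17.75 − 0.181997·35.8875 = 11.218591
Set a + b·x = 20.0: x = (20.0 − 11.218591) / 0.181997 = 48.250358

48.25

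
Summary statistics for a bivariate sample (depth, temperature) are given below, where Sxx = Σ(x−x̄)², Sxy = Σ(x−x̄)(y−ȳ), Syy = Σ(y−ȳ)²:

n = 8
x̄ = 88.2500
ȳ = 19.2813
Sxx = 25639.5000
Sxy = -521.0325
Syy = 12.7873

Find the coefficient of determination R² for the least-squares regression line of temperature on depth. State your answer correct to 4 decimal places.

0.8280

R² = Sxy²/(Sxx·Syy) = (-521.0325)²/(25639.5·12.7873) = 0.828021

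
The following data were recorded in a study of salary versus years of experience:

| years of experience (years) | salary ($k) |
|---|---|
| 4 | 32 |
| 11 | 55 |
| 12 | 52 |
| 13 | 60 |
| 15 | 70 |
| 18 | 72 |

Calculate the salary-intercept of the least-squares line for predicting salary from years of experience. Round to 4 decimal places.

n = 6, Σx = 73, Σy = 341, Σxy = 4483, Σx² = 999
Sxx = Σx² − (Σx)²/n = 999 − 888.166667 = 110.833333
Sxy = Σxy − (Σx)(Σy)/n = 4483 − 4148.833333 = 334.166667
b = Sxy/Sxx = 334.166667/110.833333 = 3.015038
a = ȳ − b·x̄ = 56.833333 − 3.015038·12.166667 = 20.150376

20.1504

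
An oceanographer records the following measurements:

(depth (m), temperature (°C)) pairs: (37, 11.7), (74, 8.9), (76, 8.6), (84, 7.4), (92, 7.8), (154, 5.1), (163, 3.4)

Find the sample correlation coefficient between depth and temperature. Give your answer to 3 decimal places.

n = 7, Σx = 680, Σy = 52.9, Σxy = 4423.9, Σx² = 78426, Σy² = 443.23
Sxx = Σx² − (Σx)²/n = 78426 − 66057.142857 = 12368.857143
Sxy = Σxy − (Σx)(Σy)/n = 4423.9 − 5138.857143 = -714.957143
Syy = Σy² − (Σy)²/n = 443.23 − 399.772857 = 43.457143
r = Sxy/√(Sxx·Syy) = -714.957143/√(537515.191837) = -714.957143/733.154276 = -0.975180

-0.975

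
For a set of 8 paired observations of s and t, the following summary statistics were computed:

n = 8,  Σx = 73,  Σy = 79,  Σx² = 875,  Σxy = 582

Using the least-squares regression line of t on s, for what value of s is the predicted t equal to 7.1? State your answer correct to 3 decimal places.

13.299

Sxx = Σx² − (Σx)²/n = 875 − 666.125 = 208.875
Sxy = Σxy − (Σx)(Σy)/n = 582 − 720.875 = -138.875
b = Sxy/Sxx = -138.875/208.875 = -0.664871
a = ȳ − b·x̄ = 9.875 − (-0.664871)·9.125 = 15.941951
Set a + b·x = 7.1: x = (7.1 − 15.941951) / (-0.664871) = 13.298740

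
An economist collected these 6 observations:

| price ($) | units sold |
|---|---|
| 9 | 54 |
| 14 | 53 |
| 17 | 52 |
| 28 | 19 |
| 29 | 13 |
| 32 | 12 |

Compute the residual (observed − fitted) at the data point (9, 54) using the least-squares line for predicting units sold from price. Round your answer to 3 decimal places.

-6.999

n = 6, Σx = 129, Σy = 203, Σxy = 3405, Σx² = 3215
Sxx = Σx² − (Σx)²/n = 3215 − 2773.5 = 441.5
Sxy = Σxy − (Σx)(Σy)/n = 3405 − 4364.5 = -959.5
b = Sxy/Sxx = -959.5/441.5 = -2.173273
a = ȳ − b·x̄ = 33.833333 − (-2.173273)·21.5 = 80.558701
ŷ(9) = 80.558701 + (-2.173273)·9 = 60.999245
residual = y − ŷ = 54 − 60.999245 = -6.999245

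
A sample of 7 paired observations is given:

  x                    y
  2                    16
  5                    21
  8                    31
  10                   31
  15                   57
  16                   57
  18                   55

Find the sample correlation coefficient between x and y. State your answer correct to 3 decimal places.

n = 7, Σx = 74, Σy = 268, Σxy = 3452, Σx² = 998, Σy² = 12142
Sxx = Σx² − (Σx)²/n = 998 − 782.285714 = 215.714286
Sxy = Σxy − (Σx)(Σy)/n = 3452 − 2833.142857 = 618.857143
Syy = Σy² − (Σy)²/n = 12142 − 10260.571429 = 1881.428571
r = Sxy/√(Sxx·Syy) = 618.857143/√(405851.020408) = 618.857143/637.064377 = 0.971420

0.971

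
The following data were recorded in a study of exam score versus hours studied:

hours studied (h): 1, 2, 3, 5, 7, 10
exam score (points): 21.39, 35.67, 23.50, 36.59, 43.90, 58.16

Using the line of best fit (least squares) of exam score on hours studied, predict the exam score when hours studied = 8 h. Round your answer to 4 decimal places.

48.8664

n = 6, Σx = 28, Σy = 219.21, Σxy = 1235.08, Σx² = 188
Sxx = Σx² − (Σx)²/n = 188 − 130.666667 = 57.333333
Sxy = Σxy − (Σx)(Σy)/n = 1235.08 − 1022.98 = 212.1
b = Sxy/Sxx = 212.1/57.333333 = 3.699419
a = ȳ − b·x̄ = 36.535 − 3.699419·4.666667 = 19.271047
ŷ(8) = a + b·8 = 19.271047 + 3.699419·8 = 48.866395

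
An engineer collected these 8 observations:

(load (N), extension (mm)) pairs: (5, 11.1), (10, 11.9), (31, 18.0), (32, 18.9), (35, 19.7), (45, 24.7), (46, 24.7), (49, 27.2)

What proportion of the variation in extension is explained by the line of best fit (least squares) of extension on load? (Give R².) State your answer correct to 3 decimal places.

0.972

n = 8, Σx = 253, Σy = 156.2, Σxy = 5607.3, Σx² = 9877, Σy² = 3294.14
Sxx = Σx² − (Σx)²/n = 9877 − 8001.125 = 1875.875
Sxy = Σxy − (Σx)(Σy)/n = 5607.3 − 4939.825 = 667.475
Syy = Σy² − (Σy)²/n = 3294.14 − 3049.805 = 244.335
R² = Sxy²/(Sxx·Syy) = (667.475)²/(1875.875·244.335) = 0.972032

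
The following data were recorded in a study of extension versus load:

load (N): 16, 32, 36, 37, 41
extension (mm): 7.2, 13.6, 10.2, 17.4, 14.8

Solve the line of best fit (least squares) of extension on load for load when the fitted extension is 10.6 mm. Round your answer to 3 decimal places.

26.015

n = 5, Σx = 162, Σy = 63.2, Σxy = 2168.2, Σx² = 5626
Sxx = Σx² − (Σx)²/n = 5626 − 5248.8 = 377.2
Sxy = Σxy − (Σx)(Σy)/n = 2168.2 − 2047.68 = 120.52
b = Sxy/Sxx = 120.52/377.2 = 0.319512
a = ȳ − b·x̄ = 12.64 − 0.319512·32.4 = 2.287805
Set a + b·x = 10.6: x = (10.6 − 2.287805) / 0.319512 = 26.015267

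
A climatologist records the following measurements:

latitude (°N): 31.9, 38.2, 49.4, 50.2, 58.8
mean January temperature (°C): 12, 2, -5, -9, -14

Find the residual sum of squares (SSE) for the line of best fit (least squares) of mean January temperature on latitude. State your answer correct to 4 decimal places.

15.1495

n = 5, Σx = 228.5, Σy = -14, Σxy = -1062.8, Σx² = 10894.69, Σy² = 450
Sxx = Σx² − (Σx)²/n = 10894.69 − 10442.45 = 452.24
Sxy = Σxy − (Σx)(Σy)/n = -1062.8 − (-639.8) = -423
Syy = Σy² − (Σy)²/n = 450 − 39.2 = 410.8
b = Sxy/Sxx = -423/452.24 = -0.935344
SSE = Syy − b·Sxy = 410.8 − (-0.935344)·(-423) = 15.149460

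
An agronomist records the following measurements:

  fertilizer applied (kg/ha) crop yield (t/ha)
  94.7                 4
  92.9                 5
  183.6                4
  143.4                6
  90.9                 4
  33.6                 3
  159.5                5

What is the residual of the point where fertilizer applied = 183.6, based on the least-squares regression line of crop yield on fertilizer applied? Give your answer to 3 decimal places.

n = 7, Σx = 798.6, Σy = 31, Σxy = 3700, Σx² = 106703.04
Sxx = Σx² − (Σx)²/n = 106703.04 − 91108.851429 = 15594.188571
Sxy = Σxy − (Σx)(Σy)/n = 3700 − 3536.657143 = 163.342857
b = Sxy/Sxx = 163.342857/15594.188571 = 0.010475
a = ȳ − b·x̄ = 4.428571 − 0.010475·114.085714 = 3.233569
ŷ(183.6) = 3.233569 + 0.010475·183.6 = 5.156706
residual = y − ŷ = 4 − 5.156706 = -1.156706

-1.157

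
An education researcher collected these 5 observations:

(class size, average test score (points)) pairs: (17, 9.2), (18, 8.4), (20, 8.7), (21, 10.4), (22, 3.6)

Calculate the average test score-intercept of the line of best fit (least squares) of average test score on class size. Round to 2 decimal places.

20.23

n = 5, Σx = 98, Σy = 40.3, Σxy = 779.2, Σx² = 1938
Sxx = Σx² − (Σx)²/n = 1938 − 1920.8 = 17.2
Sxy = Σxy − (Σx)(Σy)/n = 779.2 − 789.88 = -10.68
b = Sxy/Sxx = -10.68/17.2 = -0.620930
a = ȳ − b·x̄ = 8.06 − (-0.620930)·19.6 = 20.230233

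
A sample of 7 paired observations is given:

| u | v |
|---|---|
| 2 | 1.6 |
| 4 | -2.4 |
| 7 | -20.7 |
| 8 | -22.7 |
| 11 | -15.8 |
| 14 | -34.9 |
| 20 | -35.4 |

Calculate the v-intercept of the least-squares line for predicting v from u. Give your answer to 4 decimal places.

n = 7, Σx = 66, Σy = -130.3, Σxy = -1703.3, Σx² = 850
Sxx = Σx² − (Σx)²/n = 850 − 622.285714 = 227.714286
Sxy = Σxy − (Σx)(Σy)/n = -1703.3 − (-1228.542857) = -474.757143
b = Sxy/Sxx = -474.757143/227.714286 = -2.084881
a = ȳ − b·x̄ = -18.614286 − (-2.084881)·9.428571 = 1.043162

1.0432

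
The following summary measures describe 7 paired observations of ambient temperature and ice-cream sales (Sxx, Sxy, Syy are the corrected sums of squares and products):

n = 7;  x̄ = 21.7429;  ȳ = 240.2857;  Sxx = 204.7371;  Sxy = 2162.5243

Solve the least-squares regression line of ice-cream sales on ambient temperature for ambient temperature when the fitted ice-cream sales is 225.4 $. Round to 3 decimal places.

20.334

b = Sxy/Sxx = 2162.5243/204.7371 = 10.562445
a = ȳ − b·x̄ = 240.2857 − 10.562445·21.7429 = 10.627521
Set a + b·x = 225.4: x = (225.4 − 10.627521) / 10.562445 = 20.333596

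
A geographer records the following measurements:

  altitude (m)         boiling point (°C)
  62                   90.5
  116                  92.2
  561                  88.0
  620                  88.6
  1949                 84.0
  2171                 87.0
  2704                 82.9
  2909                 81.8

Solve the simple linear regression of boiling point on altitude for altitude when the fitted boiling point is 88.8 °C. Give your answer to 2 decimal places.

n = 8, Σx = 11092, Σy = 695, Σxy = 935317, Σx² = 25002160
Sxx = Σx² − (Σx)²/n = 25002160 − 15379058 = 9623102
Sxy = Σxy − (Σx)(Σy)/n = 935317 − 963617.5 = -28300.5
b = Sxy/Sxx = -28300.5/9623102 = -0.002941
a = ȳ − b·x̄ = 86.875 − (-0.002941)·1386.5 = 90.952546
Set a + b·x = 88.8: x = (88.8 − 90.952546) / (-0.002941) = 731.936605

731.94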